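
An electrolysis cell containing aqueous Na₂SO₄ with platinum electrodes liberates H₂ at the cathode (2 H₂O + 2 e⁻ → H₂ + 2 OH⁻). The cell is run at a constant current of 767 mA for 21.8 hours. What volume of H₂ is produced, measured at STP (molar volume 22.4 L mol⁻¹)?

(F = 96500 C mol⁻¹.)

Q = I·t = 0.7670 A × 78480 s = 60190 C.
n(e⁻) = Q/F = 60190 / 96500 = 0.6238 mol.
2 electrons are transferred per H₂ molecule, so n(H₂) = 0.6238 / 2 = 0.3119 mol.
V = n × V_m = 0.3119 × 22.4 = 6.99 L.

6.99 L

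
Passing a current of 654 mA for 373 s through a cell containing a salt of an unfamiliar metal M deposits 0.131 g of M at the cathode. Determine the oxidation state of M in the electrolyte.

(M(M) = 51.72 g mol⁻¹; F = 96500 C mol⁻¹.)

+1

Q = I·t = 0.6540 A × 373.00 s = 243.9 C, so n(e⁻) = 243.9/96500 = 0.002528 mol.
n(M) deposited = 0.131 / 51.72 = 0.002533 mol.
Electrons per atom = n(e⁻)/n(M) = 0.002528 / 0.002533 = 0.998 ≈ 1, so the ion is M⁺.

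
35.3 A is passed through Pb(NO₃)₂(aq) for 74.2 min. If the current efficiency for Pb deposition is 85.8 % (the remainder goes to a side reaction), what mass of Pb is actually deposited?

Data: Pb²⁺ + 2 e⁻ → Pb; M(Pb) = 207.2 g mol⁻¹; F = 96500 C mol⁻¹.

145 g

Q = I·t = 35.30 × 4452.0 = 157200 C.
n(e⁻) = 157200/96500 = 1.629 mol; theoretically n(Pb) = 1.629/2 = 0.8143 mol, m_theo = 168.7 g.
At 85.8 % efficiency, m_actual = 0.858 × 168.7 = 145 g.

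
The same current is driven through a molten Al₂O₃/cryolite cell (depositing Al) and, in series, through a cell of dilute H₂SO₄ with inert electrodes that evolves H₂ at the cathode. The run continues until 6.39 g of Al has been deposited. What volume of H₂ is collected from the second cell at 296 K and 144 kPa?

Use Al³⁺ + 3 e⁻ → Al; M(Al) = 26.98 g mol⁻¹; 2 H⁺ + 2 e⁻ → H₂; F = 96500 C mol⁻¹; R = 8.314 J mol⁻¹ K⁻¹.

n(Al) = 6.39 / 26.98 = 0.2368 mol, so n(e⁻) = 3 × 0.2368 = 0.7105 mol.
The cells are in series, so the same 0.7105 mol of electrons passes through the second cell.
2 H⁺ + 2 e⁻ → H₂ — 2 mol e⁻ per mol H₂, so n(H₂) = 0.7105/2 = 0.3553 mol.
V = nRT/P = (0.3553 × 8.314 × 296) / (144 × 10³) = 0.00607 m³ = 6.07 L.

6.07 L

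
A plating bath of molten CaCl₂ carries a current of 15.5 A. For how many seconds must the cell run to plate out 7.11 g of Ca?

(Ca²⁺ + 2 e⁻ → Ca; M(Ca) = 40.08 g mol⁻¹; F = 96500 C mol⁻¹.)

2210 s

n(Ca) = m/M = 7.11 / 40.08 = 0.1774 mol.
Each Ca atom requires 2 electrons, so n(e⁻) = 2 × 0.1774 = 0.3548 mol.
Q = n(e⁻)·F = 0.3548 × 96500 = 34240 C.
t = Q/I = 34240 / 15.50 A = 2209 s.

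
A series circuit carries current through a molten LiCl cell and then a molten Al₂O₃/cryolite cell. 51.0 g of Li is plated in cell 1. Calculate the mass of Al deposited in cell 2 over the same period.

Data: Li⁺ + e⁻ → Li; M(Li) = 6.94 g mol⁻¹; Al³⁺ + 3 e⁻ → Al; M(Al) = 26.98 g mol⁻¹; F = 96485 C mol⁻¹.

n(Li) = 51.0 / 6.94 = 7.349 mol.
Since Li⁺ + e⁻ → Li, n(e⁻) passed = 1 × 7.349 = 7.349 mol.
Cells in series carry the same charge, so the same 7.349 mol of electrons passes through cell 2.
Al³⁺ + 3 e⁻ → Al, so n(Al) = 7.349 / 3 = 2.450 mol.
m(Al) = 2.450 × 26.98 = 66.1 g.

66.1 g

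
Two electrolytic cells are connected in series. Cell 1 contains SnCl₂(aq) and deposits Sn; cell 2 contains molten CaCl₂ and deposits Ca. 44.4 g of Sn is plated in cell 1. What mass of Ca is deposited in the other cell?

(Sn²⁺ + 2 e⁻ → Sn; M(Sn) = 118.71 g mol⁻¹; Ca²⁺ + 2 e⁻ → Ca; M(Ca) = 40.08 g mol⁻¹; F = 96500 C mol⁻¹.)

15.0 g

n(Sn) = 44.4 / 118.71 = 0.3740 mol.
Since Sn²⁺ + 2 e⁻ → Sn, n(e⁻) passed = 2 × 0.3740 = 0.7480 mol.
Cells in series carry the same charge, so the same 0.7480 mol of electrons passes through cell 2.
Ca²⁺ + 2 e⁻ → Ca, so n(Ca) = 0.7480 / 2 = 0.3740 mol.
m(Ca) = 0.3740 × 40.08 = 15.0 g.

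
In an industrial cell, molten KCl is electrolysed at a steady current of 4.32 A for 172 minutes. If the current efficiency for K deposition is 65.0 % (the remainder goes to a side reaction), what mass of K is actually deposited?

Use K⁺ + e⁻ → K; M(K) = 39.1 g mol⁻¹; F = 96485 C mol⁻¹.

Q = I·t = 4.320 × 10320 = 44580 C.
n(e⁻) = 44580/96485 = 0.4621 mol; theoretically n(K) = 0.4621/1 = 0.4621 mol, m_theo = 18.07 g.
At 65.0 % efficiency, m_actual = 0.650 × 18.07 = 11.7 g.

11.7 g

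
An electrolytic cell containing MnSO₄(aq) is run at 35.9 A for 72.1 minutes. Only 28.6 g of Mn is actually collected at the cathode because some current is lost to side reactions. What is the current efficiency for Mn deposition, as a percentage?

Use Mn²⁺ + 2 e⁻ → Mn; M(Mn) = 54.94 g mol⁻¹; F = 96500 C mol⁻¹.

Q = I·t = 35.90 × 4326.0 = 155300 C; n(e⁻) = 155300/96500 = 1.609 mol.
Theoretical n(Mn) = n(e⁻)/2 = 0.8047 mol, i.e. m_theo = 0.8047 × 54.94 = 44.21 g.
Efficiency = m_actual / m_theo = 28.6 / 44.21 = 64.7 %.

64.7 %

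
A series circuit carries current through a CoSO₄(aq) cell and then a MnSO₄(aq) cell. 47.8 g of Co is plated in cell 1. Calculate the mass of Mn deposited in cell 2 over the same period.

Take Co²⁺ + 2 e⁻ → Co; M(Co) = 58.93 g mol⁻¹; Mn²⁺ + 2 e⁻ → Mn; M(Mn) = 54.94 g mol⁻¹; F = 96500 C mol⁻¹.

44.6 g

n(Co) = 47.8 / 58.93 = 0.8111 mol.
Since Co²⁺ + 2 e⁻ → Co, n(e⁻) passed = 2 × 0.8111 = 1.622 mol.
Cells in series carry the same charge, so the same 1.622 mol of electrons passes through cell 2.
Mn²⁺ + 2 e⁻ → Mn, so n(Mn) = 1.622 / 2 = 0.8111 mol.
m(Mn) = 0.8111 × 54.94 = 44.6 g.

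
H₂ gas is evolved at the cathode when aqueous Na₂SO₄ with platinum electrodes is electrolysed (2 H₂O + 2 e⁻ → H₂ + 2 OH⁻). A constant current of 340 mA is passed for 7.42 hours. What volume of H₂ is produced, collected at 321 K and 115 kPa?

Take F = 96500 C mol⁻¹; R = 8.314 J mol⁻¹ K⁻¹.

1.09 L

Q = I·t = 0.3400 A × 26712 s = 9082 C.
n(e⁻) = Q/F = 9082 / 96500 = 0.09411 mol.
2 electrons are transferred per H₂ molecule, so n(H₂) = 0.09411 / 2 = 0.04706 mol.
V = nRT/P = (0.04706 × 8.314 × 321) / (115 × 10³ Pa) = 0.00109 m³ = 1.09 L.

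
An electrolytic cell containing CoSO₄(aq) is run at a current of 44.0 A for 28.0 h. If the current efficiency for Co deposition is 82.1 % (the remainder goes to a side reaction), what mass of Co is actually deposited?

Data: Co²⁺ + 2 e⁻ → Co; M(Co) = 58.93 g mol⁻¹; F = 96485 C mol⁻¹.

Q = I·t = 44.00 × 100800 = 4435000 C.
n(e⁻) = 4435000/96485 = 45.97 mol; theoretically n(Co) = 45.97/2 = 22.98 mol, m_theo = 1354 g.
At 82.1 % efficiency, m_actual = 0.821 × 1354 = 1110 g.

1110 g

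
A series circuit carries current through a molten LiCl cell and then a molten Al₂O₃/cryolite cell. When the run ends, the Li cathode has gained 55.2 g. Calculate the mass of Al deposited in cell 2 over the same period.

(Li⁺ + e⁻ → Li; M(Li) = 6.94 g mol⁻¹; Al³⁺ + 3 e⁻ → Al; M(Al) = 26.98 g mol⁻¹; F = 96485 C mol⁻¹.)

71.5 g

n(Li) = 55.2 / 6.94 = 7.954 mol.
Since Li⁺ + e⁻ → Li, n(e⁻) passed = 1 × 7.954 = 7.954 mol.
Cells in series carry the same charge, so the same 7.954 mol of electrons passes through cell 2.
Al³⁺ + 3 e⁻ → Al, so n(Al) = 7.954 / 3 = 2.651 mol.
m(Al) = 2.651 × 26.98 = 71.5 g.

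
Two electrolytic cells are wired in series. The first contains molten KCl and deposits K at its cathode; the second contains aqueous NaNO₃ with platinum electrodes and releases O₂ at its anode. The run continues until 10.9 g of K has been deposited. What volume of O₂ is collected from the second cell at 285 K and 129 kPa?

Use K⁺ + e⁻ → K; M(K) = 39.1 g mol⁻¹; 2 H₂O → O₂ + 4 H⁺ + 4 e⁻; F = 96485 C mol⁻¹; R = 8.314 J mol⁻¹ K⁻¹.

1.28 L

n(K) = 10.9 / 39.1 = 0.2788 mol, so n(e⁻) = 1 × 0.2788 = 0.2788 mol.
The cells are in series, so the same 0.2788 mol of electrons passes through the second cell.
2 H₂O → O₂ + 4 H⁺ + 4 e⁻ — 4 mol e⁻ per mol O₂, so n(O₂) = 0.2788/4 = 0.06969 mol.
V = nRT/P = (0.06969 × 8.314 × 285) / (129 × 10³) = 0.00128 m³ = 1.28 L.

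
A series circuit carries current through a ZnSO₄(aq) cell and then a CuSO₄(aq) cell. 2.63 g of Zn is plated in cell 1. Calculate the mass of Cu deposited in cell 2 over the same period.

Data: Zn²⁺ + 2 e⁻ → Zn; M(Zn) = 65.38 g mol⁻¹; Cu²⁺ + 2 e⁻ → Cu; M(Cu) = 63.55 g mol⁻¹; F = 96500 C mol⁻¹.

n(Zn) = 2.63 / 65.38 = 0.04023 mol.
Since Zn²⁺ + 2 e⁻ → Zn, n(e⁻) passed = 2 × 0.04023 = 0.08045 mol.
Cells in series carry the same charge, so the same 0.08045 mol of electrons passes through cell 2.
Cu²⁺ + 2 e⁻ → Cu, so n(Cu) = 0.08045 / 2 = 0.04023 mol.
m(Cu) = 0.04023 × 63.55 = 2.56 g.

2.56 g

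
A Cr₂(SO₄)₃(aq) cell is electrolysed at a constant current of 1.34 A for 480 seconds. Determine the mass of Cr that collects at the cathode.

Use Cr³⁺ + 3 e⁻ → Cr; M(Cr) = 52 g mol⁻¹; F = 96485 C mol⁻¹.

0.116 g

Q = I·t = 1.340 A × 480.00 s = 643.2 C.
n(e⁻) = Q/F = 643.2 / 96485 = 0.006666 mol.
Cr³⁺ + 3 e⁻ → Cr, so n(Cr) = n(e⁻)/3 = 0.002222 mol.
m = n·M = 0.002222 × 52 = 0.116 g.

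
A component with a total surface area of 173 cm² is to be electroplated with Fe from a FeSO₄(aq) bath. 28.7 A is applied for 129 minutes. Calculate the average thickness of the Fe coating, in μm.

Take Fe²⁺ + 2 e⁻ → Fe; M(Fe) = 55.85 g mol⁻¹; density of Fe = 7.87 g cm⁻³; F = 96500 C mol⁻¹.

Q = I·t = 28.70 × 7740.0 = 222100 C; n(e⁻) = 2.302 mol.
n(Fe) = n(e⁻)/2 = 1.151 mol, so m = 1.151 × 55.85 = 64.28 g.
Volume = m/ρ = 64.28 / 7.87 = 8.168 cm³.
Thickness = V/A = 8.168 / 173 = 0.0472 cm = 472 μm.

472 μm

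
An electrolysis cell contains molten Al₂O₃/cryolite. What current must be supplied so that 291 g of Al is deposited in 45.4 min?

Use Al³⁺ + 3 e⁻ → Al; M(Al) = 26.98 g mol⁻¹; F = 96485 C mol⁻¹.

n(Al) = 291 / 26.98 = 10.79 mol.
n(e⁻) = 3 × 10.79 = 32.36 mol.
Q = n(e⁻)·F = 32.36 × 96485 = 3122000 C.
I = Q/t = 3122000 / 2724.0 s = 1150 A.

1150 A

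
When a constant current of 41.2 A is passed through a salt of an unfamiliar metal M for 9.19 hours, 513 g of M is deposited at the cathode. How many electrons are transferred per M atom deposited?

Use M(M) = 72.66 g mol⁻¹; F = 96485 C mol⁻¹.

2

Q = I·t = 41.20 A × 33084 s = 1363000 C, so n(e⁻) = 1363000/96485 = 14.13 mol.
n(M) deposited = 513 / 72.66 = 7.060 mol.
Electrons per atom = n(e⁻)/n(M) = 14.13 / 7.060 = 2.00 ≈ 2, so the ion is M²⁺.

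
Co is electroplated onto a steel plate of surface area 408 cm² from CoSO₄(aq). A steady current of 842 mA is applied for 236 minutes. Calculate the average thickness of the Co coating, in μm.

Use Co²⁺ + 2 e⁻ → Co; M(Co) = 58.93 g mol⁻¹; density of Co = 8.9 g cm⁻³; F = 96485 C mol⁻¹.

10.0 μm

Q = I·t = 0.8420 × 14160 = 11920 C; n(e⁻) = 0.1236 mol.
n(Co) = n(e⁻)/2 = 0.06179 mol, so m = 0.06179 × 58.93 = 3.641 g.
Volume = m/ρ = 3.641 / 8.9 = 0.4091 cm³.
Thickness = V/A = 0.4091 / 408 = 0.00100 cm = 10.0 μm.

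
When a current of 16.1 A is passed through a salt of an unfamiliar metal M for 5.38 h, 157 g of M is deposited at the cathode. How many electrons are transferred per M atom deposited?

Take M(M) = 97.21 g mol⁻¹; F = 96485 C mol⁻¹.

Q = I·t = 16.10 A × 19368 s = 311800 C, so n(e⁻) = 311800/96485 = 3.232 mol.
n(M) deposited = 157 / 97.21 = 1.615 mol.
Electrons per atom = n(e⁻)/n(M) = 3.232 / 1.615 = 2.00 ≈ 2, so the ion is M²⁺.

2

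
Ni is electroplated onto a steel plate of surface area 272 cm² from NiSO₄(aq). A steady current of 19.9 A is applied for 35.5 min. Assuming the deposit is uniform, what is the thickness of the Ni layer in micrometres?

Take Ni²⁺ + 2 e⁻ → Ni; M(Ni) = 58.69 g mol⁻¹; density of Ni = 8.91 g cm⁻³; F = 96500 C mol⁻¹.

Q = I·t = 19.90 × 2130.0 = 42390 C; n(e⁻) = 0.4392 mol.
n(Ni) = n(e⁻)/2 = 0.2196 mol, so m = 0.2196 × 58.69 = 12.89 g.
Volume = m/ρ = 12.89 / 8.91 = 1.447 cm³.
Thickness = V/A = 1.447 / 272 = 0.00532 cm = 53.2 μm.

53.2 μm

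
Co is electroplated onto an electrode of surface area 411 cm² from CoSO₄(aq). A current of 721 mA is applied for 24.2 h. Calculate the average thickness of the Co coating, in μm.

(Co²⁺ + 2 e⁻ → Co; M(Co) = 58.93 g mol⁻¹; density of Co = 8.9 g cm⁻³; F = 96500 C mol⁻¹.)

52.4 μm

Q = I·t = 0.7210 × 87120 = 62810 C; n(e⁻) = 0.6509 mol.
n(Co) = n(e⁻)/2 = 0.3255 mol, so m = 0.3255 × 58.93 = 19.18 g.
Volume = m/ρ = 19.18 / 8.9 = 2.155 cm³.
Thickness = V/A = 2.155 / 411 = 0.00524 cm = 52.4 μm.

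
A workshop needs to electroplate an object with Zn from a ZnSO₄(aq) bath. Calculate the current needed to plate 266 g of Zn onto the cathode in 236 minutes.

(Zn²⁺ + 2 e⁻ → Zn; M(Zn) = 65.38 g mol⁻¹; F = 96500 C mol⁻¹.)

55.5 A

n(Zn) = 266 / 65.38 = 4.069 mol.
n(e⁻) = 2 × 4.069 = 8.137 mol.
Q = n(e⁻)·F = 8.137 × 96500 = 785200 C.
I = Q/t = 785200 / 14160 s = 55.5 A.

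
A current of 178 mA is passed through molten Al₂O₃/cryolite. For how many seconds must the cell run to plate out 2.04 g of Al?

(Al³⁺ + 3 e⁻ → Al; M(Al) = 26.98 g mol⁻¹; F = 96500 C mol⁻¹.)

1.23 × 10⁵ s

n(Al) = m/M = 2.04 / 26.98 = 0.07561 mol.
Each Al atom requires 3 electrons, so n(e⁻) = 3 × 0.07561 = 0.2268 mol.
Q = n(e⁻)·F = 0.2268 × 96500 = 21890 C.
t = Q/I = 21890 / 0.1780 A = 123000 s.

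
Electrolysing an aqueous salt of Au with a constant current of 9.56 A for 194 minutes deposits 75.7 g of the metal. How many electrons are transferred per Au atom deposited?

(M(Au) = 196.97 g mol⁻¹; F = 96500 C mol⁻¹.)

Q = I·t = 9.560 A × 11640 s = 111300 C, so n(e⁻) = 111300/96500 = 1.153 mol.
n(Au) deposited = 75.7 / 196.97 = 0.3843 mol.
Electrons per atom = n(e⁻)/n(Au) = 1.153 / 0.3843 = 3.00 ≈ 3, so the ion is Au³⁺.

3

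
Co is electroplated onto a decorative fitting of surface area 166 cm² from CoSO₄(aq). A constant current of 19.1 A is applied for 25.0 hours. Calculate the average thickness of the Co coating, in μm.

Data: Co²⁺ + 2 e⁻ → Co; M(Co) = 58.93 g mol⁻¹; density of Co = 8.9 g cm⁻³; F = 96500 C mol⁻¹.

Q = I·t = 19.10 × 90000 = 1719000 C; n(e⁻) = 17.81 mol.
n(Co) = n(e⁻)/2 = 8.907 mol, so m = 8.907 × 58.93 = 524.9 g.
Volume = m/ρ = 524.9 / 8.9 = 58.97 cm³.
Thickness = V/A = 58.97 / 166 = 0.355 cm = 3550 μm.

3550 μm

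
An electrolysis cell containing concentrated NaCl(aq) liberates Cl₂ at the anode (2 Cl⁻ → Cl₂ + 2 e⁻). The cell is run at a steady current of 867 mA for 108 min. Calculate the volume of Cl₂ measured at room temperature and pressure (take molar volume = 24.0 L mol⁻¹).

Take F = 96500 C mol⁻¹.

Q = I·t = 0.8670 A × 6480.0 s = 5618 C.
n(e⁻) = Q/F = 5618 / 96500 = 0.05822 mol.
2 electrons are transferred per Cl₂ molecule, so n(Cl₂) = 0.05822 / 2 = 0.02911 mol.
V = n × V_m = 0.02911 × 24.0 = 0.699 L.

0.699 L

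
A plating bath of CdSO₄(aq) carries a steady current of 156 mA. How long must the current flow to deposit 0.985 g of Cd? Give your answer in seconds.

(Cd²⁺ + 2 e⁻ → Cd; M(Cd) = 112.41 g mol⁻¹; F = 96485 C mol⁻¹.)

10800 s

n(Cd) = m/M = 0.985 / 112.41 = 0.008763 mol.
Each Cd atom requires 2 electrons, so n(e⁻) = 2 × 0.008763 = 0.01753 mol.
Q = n(e⁻)·F = 0.01753 × 96485 = 1691 C.
t = Q/I = 1691 / 0.1560 A = 10840 s.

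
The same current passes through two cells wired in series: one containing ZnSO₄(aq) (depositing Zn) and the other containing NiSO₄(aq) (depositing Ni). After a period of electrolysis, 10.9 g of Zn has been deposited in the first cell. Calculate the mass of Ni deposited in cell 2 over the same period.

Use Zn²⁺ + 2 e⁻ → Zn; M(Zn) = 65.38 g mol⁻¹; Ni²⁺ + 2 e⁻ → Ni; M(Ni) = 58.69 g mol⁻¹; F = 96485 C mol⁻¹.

9.78 g

n(Zn) = 10.9 / 65.38 = 0.1667 mol.
Since Zn²⁺ + 2 e⁻ → Zn, n(e⁻) passed = 2 × 0.1667 = 0.3334 mol.
Cells in series carry the same charge, so the same 0.3334 mol of electrons passes through cell 2.
Ni²⁺ + 2 e⁻ → Ni, so n(Ni) = 0.3334 / 2 = 0.1667 mol.
m(Ni) = 0.1667 × 58.69 = 9.78 g.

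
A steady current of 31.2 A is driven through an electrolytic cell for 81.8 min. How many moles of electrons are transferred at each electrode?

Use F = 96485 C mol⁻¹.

1.59 mol

Q = I·t = 31.20 A × 4908.0 s = 153100 C.
n(e⁻) = Q/F = 153100 / 96485 = 1.59 mol.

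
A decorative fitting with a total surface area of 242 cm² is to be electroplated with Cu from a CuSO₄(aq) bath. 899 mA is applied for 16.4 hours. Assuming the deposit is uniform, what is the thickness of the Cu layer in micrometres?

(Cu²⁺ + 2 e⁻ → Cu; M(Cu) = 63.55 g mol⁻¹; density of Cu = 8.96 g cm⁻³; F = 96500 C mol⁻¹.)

80.6 μm

Q = I·t = 0.8990 × 59040 = 53080 C; n(e⁻) = 0.5500 mol.
n(Cu) = n(e⁻)/2 = 0.2750 mol, so m = 0.2750 × 63.55 = 17.48 g.
Volume = m/ρ = 17.48 / 8.96 = 1.951 cm³.
Thickness = V/A = 1.951 / 242 = 0.00806 cm = 80.6 μm.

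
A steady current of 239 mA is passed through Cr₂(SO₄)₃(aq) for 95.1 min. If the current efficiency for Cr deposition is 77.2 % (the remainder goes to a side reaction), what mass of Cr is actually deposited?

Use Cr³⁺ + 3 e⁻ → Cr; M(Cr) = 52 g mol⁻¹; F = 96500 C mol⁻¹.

0.189 g

Q = I·t = 0.2390 × 5706.0 = 1364 C.
n(e⁻) = 1364/96500 = 0.01413 mol; theoretically n(Cr) = 0.01413/3 = 0.004711 mol, m_theo = 0.2450 g.
At 77.2 % efficiency, m_actual = 0.772 × 0.2450 = 0.189 g.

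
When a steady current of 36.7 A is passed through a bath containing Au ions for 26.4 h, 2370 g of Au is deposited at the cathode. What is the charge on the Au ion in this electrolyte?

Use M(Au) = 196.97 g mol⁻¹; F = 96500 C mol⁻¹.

Q = I·t = 36.70 A × 95040 s = 3488000 C, so n(e⁻) = 3488000/96500 = 36.14 mol.
n(Au) deposited = 2370 / 196.97 = 12.03 mol.
Electrons per atom = n(e⁻)/n(Au) = 36.14 / 12.03 = 3.00 ≈ 3, so the ion is Au³⁺.

+3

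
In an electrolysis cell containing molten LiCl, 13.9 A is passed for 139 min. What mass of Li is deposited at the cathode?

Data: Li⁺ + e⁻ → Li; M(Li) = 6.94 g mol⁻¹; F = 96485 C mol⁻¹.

Q = I·t = 13.90 A × 8340.0 s = 115900 C.
n(e⁻) = Q/F = 115900 / 96485 = 1.201 mol.
Li⁺ + e⁻ → Li, so n(Li) = n(e⁻)/1 = 1.201 mol.
m = n·M = 1.201 × 6.94 = 8.34 g.

8.34 g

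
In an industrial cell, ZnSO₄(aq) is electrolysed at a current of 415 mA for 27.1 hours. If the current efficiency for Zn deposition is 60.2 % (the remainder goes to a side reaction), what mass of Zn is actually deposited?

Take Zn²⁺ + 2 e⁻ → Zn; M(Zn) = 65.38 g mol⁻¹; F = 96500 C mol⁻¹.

Q = I·t = 0.4150 × 97560 = 40490 C.
n(e⁻) = 40490/96500 = 0.4196 mol; theoretically n(Zn) = 0.4196/2 = 0.2098 mol, m_theo = 13.72 g.
At 60.2 % efficiency, m_actual = 0.602 × 13.72 = 8.26 g.

8.26 g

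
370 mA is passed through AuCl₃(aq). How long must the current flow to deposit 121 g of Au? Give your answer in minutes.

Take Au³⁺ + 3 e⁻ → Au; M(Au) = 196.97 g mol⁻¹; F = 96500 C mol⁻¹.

n(Au) = m/M = 121 / 196.97 = 0.6143 mol.
Each Au atom requires 3 electrons, so n(e⁻) = 3 × 0.6143 = 1.843 mol.
Q = n(e⁻)·F = 1.843 × 96500 = 177800 C.
t = Q/I = 177800 / 0.3700 A = 480700 s = 8010 min.

8010 min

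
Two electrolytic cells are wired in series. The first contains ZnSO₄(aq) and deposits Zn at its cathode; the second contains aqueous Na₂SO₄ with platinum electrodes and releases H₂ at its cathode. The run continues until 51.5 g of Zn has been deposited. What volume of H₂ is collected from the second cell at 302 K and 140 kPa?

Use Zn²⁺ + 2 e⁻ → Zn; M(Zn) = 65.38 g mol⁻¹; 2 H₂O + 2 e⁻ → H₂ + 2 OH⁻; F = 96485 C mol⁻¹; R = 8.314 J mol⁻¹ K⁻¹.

14.1 L

n(Zn) = 51.5 / 65.38 = 0.7877 mol, so n(e⁻) = 2 × 0.7877 = 1.575 mol.
The cells are in series, so the same 1.575 mol of electrons passes through the second cell.
2 H₂O + 2 e⁻ → H₂ + 2 OH⁻ — 2 mol e⁻ per mol H₂, so n(H₂) = 1.575/2 = 0.7877 mol.
V = nRT/P = (0.7877 × 8.314 × 302) / (140 × 10³) = 0.0141 m³ = 14.1 L.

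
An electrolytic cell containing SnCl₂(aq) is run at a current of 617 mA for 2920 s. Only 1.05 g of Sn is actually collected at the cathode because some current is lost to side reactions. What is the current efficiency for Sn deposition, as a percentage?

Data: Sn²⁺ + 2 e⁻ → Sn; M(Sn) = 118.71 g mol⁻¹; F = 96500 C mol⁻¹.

Q = I·t = 0.6170 × 2920.0 = 1802 C; n(e⁻) = 1802/96500 = 0.01867 mol.
Theoretical n(Sn) = n(e⁻)/2 = 0.009335 mol, i.e. m_theo = 0.009335 × 118.71 = 1.108 g.
Efficiency = m_actual / m_theo = 1.05 / 1.108 = 94.8 %.

94.8 %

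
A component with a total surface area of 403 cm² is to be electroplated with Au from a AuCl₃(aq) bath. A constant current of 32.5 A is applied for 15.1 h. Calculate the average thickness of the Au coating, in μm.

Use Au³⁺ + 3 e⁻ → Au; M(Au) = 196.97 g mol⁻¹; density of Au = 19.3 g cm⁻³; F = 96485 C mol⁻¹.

Q = I·t = 32.50 × 54360 = 1767000 C; n(e⁻) = 18.31 mol.
n(Au) = n(e⁻)/3 = 6.104 mol, so m = 6.104 × 196.97 = 1202 g.
Volume = m/ρ = 1202 / 19.3 = 62.29 cm³.
Thickness = V/A = 62.29 / 403 = 0.155 cm = 1550 μm.

1550 μm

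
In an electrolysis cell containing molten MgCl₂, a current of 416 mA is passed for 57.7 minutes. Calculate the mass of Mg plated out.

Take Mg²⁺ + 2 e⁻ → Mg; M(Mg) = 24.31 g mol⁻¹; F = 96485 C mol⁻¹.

0.181 g

Q = I·t = 0.4160 A × 3462.0 s = 1440 C.
n(e⁻) = Q/F = 1440 / 96485 = 0.01493 mol.
Mg²⁺ + 2 e⁻ → Mg, so n(Mg) = n(e⁻)/2 = 0.007463 mol.
m = n·M = 0.007463 × 24.31 = 0.181 g.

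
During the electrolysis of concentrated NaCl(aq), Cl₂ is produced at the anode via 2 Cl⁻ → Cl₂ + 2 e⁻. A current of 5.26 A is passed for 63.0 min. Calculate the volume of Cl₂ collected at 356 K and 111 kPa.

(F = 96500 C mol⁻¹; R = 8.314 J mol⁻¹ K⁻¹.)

2.75 L

Q = I·t = 5.260 A × 3780.0 s = 19880 C.
n(e⁻) = Q/F = 19880 / 96500 = 0.2060 mol.
2 electrons are transferred per Cl₂ molecule, so n(Cl₂) = 0.2060 / 2 = 0.1030 mol.
V = nRT/P = (0.1030 × 8.314 × 356) / (111 × 10³ Pa) = 0.00275 m³ = 2.75 L.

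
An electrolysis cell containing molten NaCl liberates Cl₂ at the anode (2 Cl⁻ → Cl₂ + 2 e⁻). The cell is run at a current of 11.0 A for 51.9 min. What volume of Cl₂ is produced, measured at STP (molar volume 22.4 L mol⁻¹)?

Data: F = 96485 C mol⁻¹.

Q = I·t = 11.00 A × 3114.0 s = 34250 C.
n(e⁻) = Q/F = 34250 / 96485 = 0.3550 mol.
2 electrons are transferred per Cl₂ molecule, so n(Cl₂) = 0.3550 / 2 = 0.1775 mol.
V = n × V_m = 0.1775 × 22.4 = 3.98 L.

3.98 L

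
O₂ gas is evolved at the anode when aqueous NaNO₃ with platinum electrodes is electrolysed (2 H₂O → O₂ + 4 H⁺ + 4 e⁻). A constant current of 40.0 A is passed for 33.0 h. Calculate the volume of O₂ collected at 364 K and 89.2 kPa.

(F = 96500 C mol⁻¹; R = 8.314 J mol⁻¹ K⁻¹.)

418 L

Q = I·t = 40.00 A × 118800 s = 4752000 C.
n(e⁻) = Q/F = 4752000 / 96500 = 49.24 mol.
4 electrons are transferred per O₂ molecule, so n(O₂) = 49.24 / 4 = 12.31 mol.
V = nRT/P = (12.31 × 8.314 × 364) / (89.2 × 10³ Pa) = 0.418 m³ = 418 L.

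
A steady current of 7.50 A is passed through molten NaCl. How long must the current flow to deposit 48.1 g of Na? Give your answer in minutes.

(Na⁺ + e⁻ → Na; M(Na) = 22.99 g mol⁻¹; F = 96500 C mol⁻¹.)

n(Na) = m/M = 48.1 / 22.99 = 2.092 mol.
Each Na atom requires 1 electron, so n(e⁻) = 1 × 2.092 = 2.092 mol.
Q = n(e⁻)·F = 2.092 × 96500 = 201900 C.
t = Q/I = 201900 / 7.500 A = 26920 s = 449 min.

449 min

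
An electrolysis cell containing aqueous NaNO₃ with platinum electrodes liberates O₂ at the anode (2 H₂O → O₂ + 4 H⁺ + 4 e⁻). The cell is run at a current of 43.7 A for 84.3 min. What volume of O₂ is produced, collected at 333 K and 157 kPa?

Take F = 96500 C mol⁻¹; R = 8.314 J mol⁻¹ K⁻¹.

10.1 L

Q = I·t = 43.70 A × 5058.0 s = 221000 C.
n(e⁻) = Q/F = 221000 / 96500 = 2.291 mol.
4 electrons are transferred per O₂ molecule, so n(O₂) = 2.291 / 4 = 0.5726 mol.
V = nRT/P = (0.5726 × 8.314 × 333) / (157 × 10³ Pa) = 0.0101 m³ = 10.1 L.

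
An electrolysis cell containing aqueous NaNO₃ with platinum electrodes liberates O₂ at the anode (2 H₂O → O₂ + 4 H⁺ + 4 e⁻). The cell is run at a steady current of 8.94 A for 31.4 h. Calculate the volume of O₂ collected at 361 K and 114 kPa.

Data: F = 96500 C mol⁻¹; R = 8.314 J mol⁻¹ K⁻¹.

Q = I·t = 8.940 A × 113040 s = 1011000 C.
n(e⁻) = Q/F = 1011000 / 96500 = 10.47 mol.
4 electrons are transferred per O₂ molecule, so n(O₂) = 10.47 / 4 = 2.618 mol.
V = nRT/P = (2.618 × 8.314 × 361) / (114 × 10³ Pa) = 0.0689 m³ = 68.9 L.

68.9 L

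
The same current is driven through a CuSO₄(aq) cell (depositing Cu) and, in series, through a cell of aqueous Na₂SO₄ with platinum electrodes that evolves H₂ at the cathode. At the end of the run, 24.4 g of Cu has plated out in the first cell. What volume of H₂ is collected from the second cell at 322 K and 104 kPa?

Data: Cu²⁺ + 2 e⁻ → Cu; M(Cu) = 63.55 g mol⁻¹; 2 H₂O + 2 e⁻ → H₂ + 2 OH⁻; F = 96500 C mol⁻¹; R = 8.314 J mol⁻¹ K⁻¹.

9.88 L

n(Cu) = 24.4 / 63.55 = 0.3839 mol, so n(e⁻) = 2 × 0.3839 = 0.7679 mol.
The cells are in series, so the same 0.7679 mol of electrons passes through the second cell.
2 H₂O + 2 e⁻ → H₂ + 2 OH⁻ — 2 mol e⁻ per mol H₂, so n(H₂) = 0.7679/2 = 0.3839 mol.
V = nRT/P = (0.3839 × 8.314 × 322) / (104 × 10³) = 0.00988 m³ = 9.88 L.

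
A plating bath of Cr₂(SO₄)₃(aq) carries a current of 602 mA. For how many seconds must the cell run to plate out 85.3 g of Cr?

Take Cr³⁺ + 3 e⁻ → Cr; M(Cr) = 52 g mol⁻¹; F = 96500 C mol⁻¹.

7.89 × 10⁵ s

n(Cr) = m/M = 85.3 / 52 = 1.640 mol.
Each Cr atom requires 3 electrons, so n(e⁻) = 3 × 1.640 = 4.921 mol.
Q = n(e⁻)·F = 4.921 × 96500 = 474900 C.
t = Q/I = 474900 / 0.6020 A = 788900 s.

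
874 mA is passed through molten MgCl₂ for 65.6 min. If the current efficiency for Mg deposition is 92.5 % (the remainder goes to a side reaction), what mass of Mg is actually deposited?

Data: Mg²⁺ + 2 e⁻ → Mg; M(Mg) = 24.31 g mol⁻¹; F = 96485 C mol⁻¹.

0.401 g

Q = I·t = 0.8740 × 3936.0 = 3440 C.
n(e⁻) = 3440/96485 = 0.03565 mol; theoretically n(Mg) = 0.03565/2 = 0.01783 mol, m_theo = 0.4334 g.
At 92.5 % efficiency, m_actual = 0.925 × 0.4334 = 0.401 g.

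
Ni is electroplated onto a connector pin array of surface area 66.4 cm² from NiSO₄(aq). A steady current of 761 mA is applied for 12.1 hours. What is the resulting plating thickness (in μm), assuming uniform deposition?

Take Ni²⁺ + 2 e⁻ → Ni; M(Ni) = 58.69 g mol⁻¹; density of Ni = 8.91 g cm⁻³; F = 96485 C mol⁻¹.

170 μm

Q = I·t = 0.7610 × 43560 = 33150 C; n(e⁻) = 0.3436 mol.
n(Ni) = n(e⁻)/2 = 0.1718 mol, so m = 0.1718 × 58.69 = 10.08 g.
Volume = m/ρ = 10.08 / 8.91 = 1.132 cm³.
Thickness = V/A = 1.132 / 66.4 = 0.0170 cm = 170 μm.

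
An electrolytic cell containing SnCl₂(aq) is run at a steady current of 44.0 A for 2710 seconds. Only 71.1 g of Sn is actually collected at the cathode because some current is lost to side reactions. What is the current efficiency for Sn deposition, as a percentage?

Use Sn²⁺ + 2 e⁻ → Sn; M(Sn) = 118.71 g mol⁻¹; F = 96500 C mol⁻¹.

96.9 %

Q = I·t = 44.00 × 2710.0 = 119200 C; n(e⁻) = 119200/96500 = 1.236 mol.
Theoretical n(Sn) = n(e⁻)/2 = 0.6178 mol, i.e. m_theo = 0.6178 × 118.71 = 73.34 g.
Efficiency = m_actual / m_theo = 71.1 / 73.34 = 96.9 %.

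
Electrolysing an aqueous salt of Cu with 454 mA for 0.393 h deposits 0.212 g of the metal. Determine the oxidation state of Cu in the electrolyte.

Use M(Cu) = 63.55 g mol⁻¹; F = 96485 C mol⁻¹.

+2

Q = I·t = 0.4540 A × 1414.8 s = 642.3 C, so n(e⁻) = 642.3/96485 = 0.006657 mol.
n(Cu) deposited = 0.212 / 63.55 = 0.003336 mol.
Electrons per atom = n(e⁻)/n(Cu) = 0.006657 / 0.003336 = 2.00 ≈ 2, so the ion is Cu²⁺.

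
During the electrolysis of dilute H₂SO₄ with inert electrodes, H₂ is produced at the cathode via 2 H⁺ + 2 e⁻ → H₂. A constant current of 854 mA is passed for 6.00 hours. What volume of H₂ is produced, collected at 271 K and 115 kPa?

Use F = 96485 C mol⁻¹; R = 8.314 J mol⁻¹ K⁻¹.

Q = I·t = 0.8540 A × 21600 s = 18450 C.
n(e⁻) = Q/F = 18450 / 96485 = 0.1912 mol.
2 electrons are transferred per H₂ molecule, so n(H₂) = 0.1912 / 2 = 0.09559 mol.
V = nRT/P = (0.09559 × 8.314 × 271) / (115 × 10³ Pa) = 0.00187 m³ = 1.87 L.

1.87 L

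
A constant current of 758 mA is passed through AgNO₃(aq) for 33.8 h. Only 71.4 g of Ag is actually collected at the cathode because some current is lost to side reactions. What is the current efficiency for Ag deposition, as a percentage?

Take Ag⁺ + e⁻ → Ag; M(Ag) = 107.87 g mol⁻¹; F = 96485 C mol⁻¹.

Q = I·t = 0.7580 × 121680 = 92230 C; n(e⁻) = 92230/96485 = 0.9559 mol.
Theoretical n(Ag) = n(e⁻)/1 = 0.9559 mol, i.e. m_theo = 0.9559 × 107.87 = 103.1 g.
Efficiency = m_actual / m_theo = 71.4 / 103.1 = 69.2 %.

69.2 %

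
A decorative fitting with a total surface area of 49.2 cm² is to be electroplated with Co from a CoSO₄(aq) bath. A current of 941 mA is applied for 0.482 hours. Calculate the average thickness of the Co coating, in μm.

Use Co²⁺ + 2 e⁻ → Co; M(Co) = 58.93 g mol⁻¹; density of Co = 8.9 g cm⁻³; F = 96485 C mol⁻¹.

11.4 μm

Q = I·t = 0.9410 × 1735.2 = 1633 C; n(e⁻) = 0.01692 mol.
n(Co) = n(e⁻)/2 = 0.008462 mol, so m = 0.008462 × 58.93 = 0.4986 g.
Volume = m/ρ = 0.4986 / 8.9 = 0.05603 cm³.
Thickness = V/A = 0.05603 / 49.2 = 0.00114 cm = 11.4 μm.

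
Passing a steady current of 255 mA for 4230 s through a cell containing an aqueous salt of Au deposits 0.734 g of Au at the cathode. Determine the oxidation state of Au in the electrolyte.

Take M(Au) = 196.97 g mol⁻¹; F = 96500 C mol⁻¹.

+3

Q = I·t = 0.2550 A × 4230.0 s = 1079 C, so n(e⁻) = 1079/96500 = 0.01118 mol.
n(Au) deposited = 0.734 / 196.97 = 0.003726 mol.
Electrons per atom = n(e⁻)/n(Au) = 0.01118 / 0.003726 = 3.00 ≈ 3, so the ion is Au³⁺.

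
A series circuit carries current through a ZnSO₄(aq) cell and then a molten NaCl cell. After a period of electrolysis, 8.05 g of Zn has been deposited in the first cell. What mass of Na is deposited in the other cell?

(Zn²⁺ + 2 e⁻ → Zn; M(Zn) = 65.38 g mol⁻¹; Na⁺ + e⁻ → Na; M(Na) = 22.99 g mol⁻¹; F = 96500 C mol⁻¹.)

n(Zn) = 8.05 / 65.38 = 0.1231 mol.
Since Zn²⁺ + 2 e⁻ → Zn, n(e⁻) passed = 2 × 0.1231 = 0.2463 mol.
Cells in series carry the same charge, so the same 0.2463 mol of electrons passes through cell 2.
Na⁺ + e⁻ → Na, so n(Na) = 0.2463 / 1 = 0.2463 mol.
m(Na) = 0.2463 × 22.99 = 5.66 g.

5.66 g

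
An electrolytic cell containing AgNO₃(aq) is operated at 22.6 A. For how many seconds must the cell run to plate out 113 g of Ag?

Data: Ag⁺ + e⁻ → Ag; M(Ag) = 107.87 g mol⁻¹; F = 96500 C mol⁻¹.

n(Ag) = m/M = 113 / 107.87 = 1.048 mol.
Each Ag atom requires 1 electron, so n(e⁻) = 1 × 1.048 = 1.048 mol.
Q = n(e⁻)·F = 1.048 × 96500 = 101100 C.
t = Q/I = 101100 / 22.60 A = 4473 s.

4470 s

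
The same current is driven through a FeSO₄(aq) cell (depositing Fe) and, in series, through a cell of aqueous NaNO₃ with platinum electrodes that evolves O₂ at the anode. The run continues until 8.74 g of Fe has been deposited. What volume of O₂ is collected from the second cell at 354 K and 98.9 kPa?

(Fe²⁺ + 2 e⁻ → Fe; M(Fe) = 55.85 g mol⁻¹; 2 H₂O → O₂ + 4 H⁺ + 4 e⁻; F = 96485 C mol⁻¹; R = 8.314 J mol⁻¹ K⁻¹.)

2.33 L

n(Fe) = 8.74 / 55.85 = 0.1565 mol, so n(e⁻) = 2 × 0.1565 = 0.3130 mol.
The cells are in series, so the same 0.3130 mol of electrons passes through the second cell.
2 H₂O → O₂ + 4 H⁺ + 4 e⁻ — 4 mol e⁻ per mol O₂, so n(O₂) = 0.3130/4 = 0.07825 mol.
V = nRT/P = (0.07825 × 8.314 × 354) / (98.9 × 10³) = 0.00233 m³ = 2.33 L.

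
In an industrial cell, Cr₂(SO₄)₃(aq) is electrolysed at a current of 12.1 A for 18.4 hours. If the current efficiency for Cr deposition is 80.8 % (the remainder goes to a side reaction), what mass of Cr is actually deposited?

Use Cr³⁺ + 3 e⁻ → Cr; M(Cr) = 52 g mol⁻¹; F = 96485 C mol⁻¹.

116 g

Q = I·t = 12.10 × 66240 = 801500 C.
n(e⁻) = 801500/96485 = 8.307 mol; theoretically n(Cr) = 8.307/3 = 2.769 mol, m_theo = 144.0 g.
At 80.8 % efficiency, m_actual = 0.808 × 144.0 = 116 g.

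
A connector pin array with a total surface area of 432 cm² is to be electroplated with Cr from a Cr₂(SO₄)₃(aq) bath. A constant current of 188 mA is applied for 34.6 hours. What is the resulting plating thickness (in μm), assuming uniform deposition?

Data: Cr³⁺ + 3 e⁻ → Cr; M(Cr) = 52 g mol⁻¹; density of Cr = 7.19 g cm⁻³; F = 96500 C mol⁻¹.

Q = I·t = 0.1880 × 124560 = 23420 C; n(e⁻) = 0.2427 mol.
n(Cr) = n(e⁻)/3 = 0.08089 mol, so m = 0.08089 × 52 = 4.206 g.
Volume = m/ρ = 4.206 / 7.19 = 0.5850 cm³.
Thickness = V/A = 0.5850 / 432 = 0.00135 cm = 13.5 μm.

13.5 μm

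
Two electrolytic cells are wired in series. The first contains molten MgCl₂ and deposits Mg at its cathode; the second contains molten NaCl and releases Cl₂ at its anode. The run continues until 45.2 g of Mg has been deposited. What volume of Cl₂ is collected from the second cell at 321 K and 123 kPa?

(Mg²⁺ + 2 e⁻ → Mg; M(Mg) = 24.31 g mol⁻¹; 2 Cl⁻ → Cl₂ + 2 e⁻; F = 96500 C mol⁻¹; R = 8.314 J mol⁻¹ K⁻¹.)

n(Mg) = 45.2 / 24.31 = 1.859 mol, so n(e⁻) = 2 × 1.859 = 3.719 mol.
The cells are in series, so the same 3.719 mol of electrons passes through the second cell.
2 Cl⁻ → Cl₂ + 2 e⁻ — 2 mol e⁻ per mol Cl₂, so n(Cl₂) = 3.719/2 = 1.859 mol.
V = nRT/P = (1.859 × 8.314 × 321) / (123 × 10³) = 0.0403 m³ = 40.3 L.

40.3 L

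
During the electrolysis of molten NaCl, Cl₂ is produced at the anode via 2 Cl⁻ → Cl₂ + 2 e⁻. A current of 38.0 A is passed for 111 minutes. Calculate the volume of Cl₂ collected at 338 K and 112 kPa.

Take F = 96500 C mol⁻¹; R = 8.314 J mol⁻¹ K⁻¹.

Q = I·t = 38.00 A × 6660.0 s = 253100 C.
n(e⁻) = Q/F = 253100 / 96500 = 2.623 mol.
2 electrons are transferred per Cl₂ molecule, so n(Cl₂) = 2.623 / 2 = 1.311 mol.
V = nRT/P = (1.311 × 8.314 × 338) / (112 × 10³ Pa) = 0.0329 m³ = 32.9 L.

32.9 L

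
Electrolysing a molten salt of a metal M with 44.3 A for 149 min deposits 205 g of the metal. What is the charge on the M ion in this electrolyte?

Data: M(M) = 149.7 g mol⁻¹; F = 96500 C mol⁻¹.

+3

Q = I·t = 44.30 A × 8940.0 s = 396000 C, so n(e⁻) = 396000/96500 = 4.104 mol.
n(M) deposited = 205 / 149.7 = 1.369 mol.
Electrons per atom = n(e⁻)/n(M) = 4.104 / 1.369 = 3.00 ≈ 3, so the ion is M³⁺.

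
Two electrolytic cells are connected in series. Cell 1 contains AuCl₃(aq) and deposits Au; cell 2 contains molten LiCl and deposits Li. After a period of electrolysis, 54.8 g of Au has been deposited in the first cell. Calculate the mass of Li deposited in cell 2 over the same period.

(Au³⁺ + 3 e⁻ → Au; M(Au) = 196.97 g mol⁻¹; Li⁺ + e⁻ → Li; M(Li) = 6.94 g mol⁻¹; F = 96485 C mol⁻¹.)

n(Au) = 54.8 / 196.97 = 0.2782 mol.
Since Au³⁺ + 3 e⁻ → Au, n(e⁻) passed = 3 × 0.2782 = 0.8346 mol.
Cells in series carry the same charge, so the same 0.8346 mol of electrons passes through cell 2.
Li⁺ + e⁻ → Li, so n(Li) = 0.8346 / 1 = 0.8346 mol.
m(Li) = 0.8346 × 6.94 = 5.79 g.

5.79 g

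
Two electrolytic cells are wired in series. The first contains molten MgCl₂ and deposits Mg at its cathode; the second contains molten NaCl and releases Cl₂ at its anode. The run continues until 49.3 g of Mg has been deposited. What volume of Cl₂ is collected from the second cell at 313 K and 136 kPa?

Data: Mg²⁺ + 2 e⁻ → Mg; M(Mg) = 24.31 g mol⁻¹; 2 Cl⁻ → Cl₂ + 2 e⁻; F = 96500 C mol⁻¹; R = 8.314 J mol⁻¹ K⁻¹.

38.8 L

n(Mg) = 49.3 / 24.31 = 2.028 mol, so n(e⁻) = 2 × 2.028 = 4.056 mol.
The cells are in series, so the same 4.056 mol of electrons passes through the second cell.
2 Cl⁻ → Cl₂ + 2 e⁻ — 2 mol e⁻ per mol Cl₂, so n(Cl₂) = 4.056/2 = 2.028 mol.
V = nRT/P = (2.028 × 8.314 × 313) / (136 × 10³) = 0.0388 m³ = 38.8 L.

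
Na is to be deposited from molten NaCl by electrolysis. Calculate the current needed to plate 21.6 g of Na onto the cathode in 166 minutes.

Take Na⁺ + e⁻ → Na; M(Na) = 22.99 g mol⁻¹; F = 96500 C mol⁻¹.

n(Na) = 21.6 / 22.99 = 0.9395 mol.
n(e⁻) = 1 × 0.9395 = 0.9395 mol.
Q = n(e⁻)·F = 0.9395 × 96500 = 90670 C.
I = Q/t = 90670 / 9960.0 s = 9.10 A.

9.10 A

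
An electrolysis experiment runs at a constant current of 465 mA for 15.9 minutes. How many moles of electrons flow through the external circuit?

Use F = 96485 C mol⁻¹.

0.00460 mol

Q = I·t = 0.4650 A × 954.00 s = 443.6 C.
n(e⁻) = Q/F = 443.6 / 96485 = 0.00460 mol.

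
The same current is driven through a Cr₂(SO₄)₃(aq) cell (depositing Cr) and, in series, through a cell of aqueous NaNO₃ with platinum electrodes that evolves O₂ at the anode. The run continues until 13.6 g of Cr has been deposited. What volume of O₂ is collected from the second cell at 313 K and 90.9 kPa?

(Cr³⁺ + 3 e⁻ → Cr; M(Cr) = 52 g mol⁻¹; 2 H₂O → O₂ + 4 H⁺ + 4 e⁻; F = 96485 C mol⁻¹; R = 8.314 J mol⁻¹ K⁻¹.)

n(Cr) = 13.6 / 52 = 0.2615 mol, so n(e⁻) = 3 × 0.2615 = 0.7846 mol.
The cells are in series, so the same 0.7846 mol of electrons passes through the second cell.
2 H₂O → O₂ + 4 H⁺ + 4 e⁻ — 4 mol e⁻ per mol O₂, so n(O₂) = 0.7846/4 = 0.1962 mol.
V = nRT/P = (0.1962 × 8.314 × 313) / (90.9 × 10³) = 0.00562 m³ = 5.62 L.

5.62 L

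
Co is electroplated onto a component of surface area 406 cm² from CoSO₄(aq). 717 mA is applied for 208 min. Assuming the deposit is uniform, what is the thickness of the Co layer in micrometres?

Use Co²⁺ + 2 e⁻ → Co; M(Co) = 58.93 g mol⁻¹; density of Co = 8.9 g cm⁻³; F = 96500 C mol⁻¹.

Q = I·t = 0.7170 × 12480 = 8948 C; n(e⁻) = 0.09273 mol.
n(Co) = n(e⁻)/2 = 0.04636 mol, so m = 0.04636 × 58.93 = 2.732 g.
Volume = m/ρ = 2.732 / 8.9 = 0.3070 cm³.
Thickness = V/A = 0.3070 / 406 = 7.56 × 10⁻⁴ cm = 7.56 μm.

7.56 μm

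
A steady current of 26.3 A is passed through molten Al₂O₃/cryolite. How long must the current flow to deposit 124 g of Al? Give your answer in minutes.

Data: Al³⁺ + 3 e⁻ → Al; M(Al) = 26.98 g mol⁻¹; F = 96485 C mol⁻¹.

843 min

n(Al) = m/M = 124 / 26.98 = 4.596 mol.
Each Al atom requires 3 electrons, so n(e⁻) = 3 × 4.596 = 13.79 mol.
Q = n(e⁻)·F = 13.79 × 96485 = 1330000 C.
t = Q/I = 1330000 / 26.30 A = 50580 s = 843 min.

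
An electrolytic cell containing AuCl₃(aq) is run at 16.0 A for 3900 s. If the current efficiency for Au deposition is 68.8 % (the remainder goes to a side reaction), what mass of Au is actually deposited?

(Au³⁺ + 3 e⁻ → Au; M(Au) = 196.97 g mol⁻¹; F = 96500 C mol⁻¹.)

Q = I·t = 16.00 × 3900.0 = 62400 C.
n(e⁻) = 62400/96500 = 0.6466 mol; theoretically n(Au) = 0.6466/3 = 0.2155 mol, m_theo = 42.46 g.
At 68.8 % efficiency, m_actual = 0.688 × 42.46 = 29.2 g.

29.2 g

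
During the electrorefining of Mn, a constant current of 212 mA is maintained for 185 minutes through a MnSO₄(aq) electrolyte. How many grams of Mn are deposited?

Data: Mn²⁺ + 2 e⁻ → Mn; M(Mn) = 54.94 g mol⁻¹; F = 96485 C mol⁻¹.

Q = I·t = 0.2120 A × 11100 s = 2353 C.
n(e⁻) = Q/F = 2353 / 96485 = 0.02439 mol.
Mn²⁺ + 2 e⁻ → Mn, so n(Mn) = n(e⁻)/2 = 0.01219 mol.
m = n·M = 0.01219 × 54.94 = 0.670 g.

0.670 g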